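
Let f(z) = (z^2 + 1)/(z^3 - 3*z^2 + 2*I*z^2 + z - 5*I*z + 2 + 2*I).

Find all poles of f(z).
{1 - I, 2}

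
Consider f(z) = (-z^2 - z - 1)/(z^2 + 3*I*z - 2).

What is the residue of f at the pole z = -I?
Write f(z) = P(z)/Q(z) with P(z) = -z^2 - z - 1 and Q(z) = z^2 + 3*I*z - 2.
The denominator factors as Q(z) = (z + I)*(z + 2*I), so z = -I is a simple zero of Q and P is analytic there; z = -I is therefore a simple pole and
  Res(f, z₀) = P(z₀)/Q'(z₀).

Q'(z) = 2*z + 3*I, so Q'(-I) = I.
P(-I) = I.

Res(f, -I) = (I)/(I) = 1

Final answer: 1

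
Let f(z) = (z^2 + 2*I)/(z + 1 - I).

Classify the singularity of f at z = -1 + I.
The numerator vanishes at z = -1 + I ((-1 + I)^2 = -2*I), so it is divisible by z + 1 - I:
  z^2 + 2*I = (z + 1 - I)*(z - 1 + I)
Hence for z ≠ -1 + I, f(z) = z - 1 + I, a polynomial, and lim_{z→-1 + I} f(z) = -2 + 2*I is finite.
So the singularity is removable.

Final answer: removable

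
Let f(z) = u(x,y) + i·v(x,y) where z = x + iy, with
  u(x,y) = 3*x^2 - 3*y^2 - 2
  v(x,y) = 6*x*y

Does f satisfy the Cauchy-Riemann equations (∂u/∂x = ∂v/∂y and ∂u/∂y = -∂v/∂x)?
∂u/∂x = 6*x
∂v/∂y = 6*x
∂u/∂y = -6*y
∂v/∂x = 6*y
∂u/∂x = ∂v/∂y and ∂u/∂y = -∂v/∂x hold identically; f is analytic.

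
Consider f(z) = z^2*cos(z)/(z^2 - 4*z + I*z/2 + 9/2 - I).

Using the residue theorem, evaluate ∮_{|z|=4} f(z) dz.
By the residue theorem, ∮_C f(z) dz = 2πi · (sum of the residues of f at the poles inside |z| = 4).

The denominator factors as (z - 2 - I/2)*(z - 2 + I), so the singularities of f are simple poles at z = 2 + I/2, z = 2 - I.
  |2 + I/2|² = 17/4 < 16 = 4², so this pole is inside the contour.
  |2 - I|² = 5 < 16 = 4², so this pole is inside the contour.

With P(z) = z^2*cos(z) and Q(z) = z^2 - 4*z + I*z/2 + 9/2 - I, each pole is simple, so Res(f, z₀) = P(z₀)/Q'(z₀) with Q'(z) = 2*z - 4 + I/2.
  Res(f, 2 + I/2) = P(2 + I/2)/Q'(2 + I/2) = ((15/4 + 2*I)*cos(2 + I/2))/(3*I/2) = (4/3 - 5*I/2)*cos(2 + I/2)
  Res(f, 2 - I) = P(2 - I)/Q'(2 - I) = ((3 - 4*I)*cos(2 - I))/(-3*I/2) = (8/3 + 2*I)*cos(2 - I)

Sum of residues inside C: (4/3 - 5*I/2)*cos(2 + I/2) + (8/3 + 2*I)*cos(2 - I)
∮_C f(z) dz = 2πi · ((4/3 - 5*I/2)*cos(2 + I/2) + (8/3 + 2*I)*cos(2 - I)) = pi*(-4 + 16*I/3)*cos(2 - I) + pi*(5 + 8*I/3)*cos(2 + I/2)

Final answer: pi*(-4 + 16*I/3)*cos(2 - I) + pi*(5 + 8*I/3)*cos(2 + I/2)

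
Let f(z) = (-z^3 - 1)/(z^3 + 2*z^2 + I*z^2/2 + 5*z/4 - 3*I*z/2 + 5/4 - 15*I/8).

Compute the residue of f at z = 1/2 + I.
Write f(z) = P(z)/Q(z) with P(z) = -z^3 - 1 and Q(z) = z^3 + 2*z^2 + I*z^2/2 + 5*z/4 - 3*I*z/2 + 5/4 - 15*I/8.
The denominator factors as Q(z) = (z - 1/2 - I)*(z + 3/2 + I)*(z + 1 + I/2), so z = 1/2 + I is a simple zero of Q and P is analytic there; z = 1/2 + I is therefore a simple pole and
  Res(f, z₀) = P(z₀)/Q'(z₀).

Q'(z) = 3*z^2 + 4*z + I*z + 5/4 - 3*I/2, so Q'(1/2 + I) = 6*I.
P(1/2 + I) = 3/8 + I/4.

Res(f, 1/2 + I) = (3/8 + I/4)/(6*I) = 1/24 - I/16

Final answer: 1/24 - I/16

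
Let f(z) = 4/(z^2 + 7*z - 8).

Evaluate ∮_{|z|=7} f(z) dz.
8*I*pi/9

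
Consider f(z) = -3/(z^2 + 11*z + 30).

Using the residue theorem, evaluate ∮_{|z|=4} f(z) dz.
By the residue theorem, ∮_C f(z) dz = 2πi · (sum of the residues of f at the poles inside |z| = 4).

The denominator factors as (z + 6)*(z + 5), so the singularities of f are simple poles at z = -6, z = -5.
  |-6|² = 36 > 16 = 4², so this pole is outside the contour.
  |-5|² = 25 > 16 = 4², so this pole is outside the contour.

No pole lies inside the contour, so f is analytic on and inside C and the integral is 0 (Cauchy's theorem).

Final answer: 0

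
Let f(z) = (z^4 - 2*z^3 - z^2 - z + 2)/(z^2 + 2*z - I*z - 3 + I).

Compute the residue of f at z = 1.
Write f(z) = P(z)/Q(z) with P(z) = z^4 - 2*z^3 - z^2 - z + 2 and Q(z) = z^2 + 2*z - I*z - 3 + I.
The denominator factors as Q(z) = (z + 3 - I)*(z - 1), so z = 1 is a simple zero of Q and P is analytic there; z = 1 is therefore a simple pole and
  Res(f, z₀) = P(z₀)/Q'(z₀).

Q'(z) = 2*z + 2 - I, so Q'(1) = 4 - I.
P(1) = -1.

Res(f, 1) = (-1)/(4 - I) = -4/17 - I/17

Final answer: -4/17 - I/17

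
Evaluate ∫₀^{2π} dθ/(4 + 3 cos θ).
Let J = ∫₀^{2π} dθ/(4 + 3 cos θ).
Put z = e^{iθ}: then cos θ = (z + 1/z)/2, dθ = dz/(iz), and z runs once counterclockwise around |z| = 1:
  J = ∮_{|z|=1} 1/(4 + 3*(z + 1/z)/2) · dz/(iz) = (2/i) ∮_{|z|=1} dz/(3*z^2 + 8*z + 3).
The roots of 3*z^2 + 8*z + 3 are z = (-4 ± sqrt(4^2 - 3^2))/3, with sqrt(7) = sqrt(7); their product is 1, so only z₊ = -4/3 + sqrt(7)/3 lies inside the unit circle (z₋ = -4/3 - sqrt(7)/3 lies outside).
z₊ is a simple zero of q(z) = 3*z^2 + 8*z + 3, so Res(1/q, z₊) = 1/q'(z₊) with q'(z) = 6*z + 8; and q'(z₊) = 3*(z₊ - z₋) = 2*sqrt(7).
Therefore J = (2/i) · 2πi · 1/(2*sqrt(7)) = 2*pi/(sqrt(7)) = 2*sqrt(7)*pi/7

Final answer: 2*sqrt(7)*pi/7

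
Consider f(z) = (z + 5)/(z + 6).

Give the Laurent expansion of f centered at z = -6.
Put w = z - (-6), i.e. z = w - 6. The denominator is w, so it suffices to rewrite the numerator in powers of w.

P(z) = z + 5
P(w - 6) = -1 + w

Dividing each term by w:
  f = -1/w + 1

Substituting back w = z + 6:
  f(z) = -1/(z + 6) + 1

The series is finite because the numerator is a polynomial; the negative powers form the principal part, and the coefficient of 1/(z + 6) gives Res(f, -6) = -1.

Final answer: -1/(z + 6) + 1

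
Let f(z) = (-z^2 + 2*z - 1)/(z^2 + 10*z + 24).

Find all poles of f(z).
The singularities of f are the zeros of the denominator. Factoring,
  z^2 + 10*z + 24 = (z + 6)*(z + 4)
so the candidates are z = -6, z = -4.

Check the numerator P(z) = -z^2 + 2*z - 1 at each one:
  P(-6) = -49 ≠ 0, so z = -6 is a (simple) pole.
  P(-4) = -25 ≠ 0, so z = -4 is a (simple) pole.

Poles of f: {-6, -4}

Final answer: {-6, -4}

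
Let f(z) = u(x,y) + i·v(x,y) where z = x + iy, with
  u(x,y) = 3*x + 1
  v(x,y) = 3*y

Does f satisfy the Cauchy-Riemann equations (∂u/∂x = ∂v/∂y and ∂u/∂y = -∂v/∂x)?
∂u/∂x = 3
∂v/∂y = 3
∂u/∂y = 0
∂v/∂x = 0
∂u/∂x = ∂v/∂y and ∂u/∂y = -∂v/∂x hold identically; f is analytic.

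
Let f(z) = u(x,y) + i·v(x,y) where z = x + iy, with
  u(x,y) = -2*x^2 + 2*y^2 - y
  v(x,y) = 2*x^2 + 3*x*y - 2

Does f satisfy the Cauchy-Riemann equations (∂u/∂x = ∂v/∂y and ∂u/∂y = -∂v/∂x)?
∂u/∂x = -4*x
∂v/∂y = 3*x
∂u/∂y = 4*y - 1
∂v/∂x = 4*x + 3*y
∂u/∂x ≠ ∂v/∂y and ∂u/∂y ≠ -∂v/∂x; the Cauchy-Riemann equations are not satisfied, so f is not analytic.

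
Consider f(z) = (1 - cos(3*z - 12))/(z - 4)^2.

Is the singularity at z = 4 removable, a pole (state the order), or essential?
Let u = z - 4. The argument of cos is 3*z - 12 = 3u, so
  f = (1 - cos(3u))/u^2 = ((3u)^2/2 - (3u)^4/24 + ...)/u^2 = 9/2 - (27/8)*u^2 + ...
The Laurent expansion about u = 0 has no negative powers; equivalently lim_{z→4} f(z) = 9/2 exists and is finite.
So the singularity is removable.

Final answer: removable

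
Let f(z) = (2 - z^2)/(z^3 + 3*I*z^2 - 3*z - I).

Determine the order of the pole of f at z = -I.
Factor the denominator:
  z^3 + 3*I*z^2 - 3*z - I = (z + I)^3

The numerator P(z) = 2 - z^2 has P(-I) = 3 ≠ 0, so no factor of (z + I) cancels.
Near z = -I we can therefore write f(z) = g(z)/(z + I)^3 with g analytic at -I and g(-I) ≠ 0 (g is just the numerator).

Hence z = -I is a pole of order 3.

Final answer: 3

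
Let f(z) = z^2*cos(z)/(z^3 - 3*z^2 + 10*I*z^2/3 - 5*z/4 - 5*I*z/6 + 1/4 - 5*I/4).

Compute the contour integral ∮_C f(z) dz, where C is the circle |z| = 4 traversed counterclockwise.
pi*(-33/4810 - 901*I/4810)*cos(1/2 - I/3) + pi*(-3/34 + 9*I/170)*cos(1/2)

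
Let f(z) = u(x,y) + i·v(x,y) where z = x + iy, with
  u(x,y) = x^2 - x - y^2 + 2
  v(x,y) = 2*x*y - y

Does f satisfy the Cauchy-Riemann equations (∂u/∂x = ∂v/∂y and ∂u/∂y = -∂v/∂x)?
∂u/∂x = 2*x - 1
∂v/∂y = 2*x - 1
∂u/∂y = -2*y
∂v/∂x = 2*y
∂u/∂x = ∂v/∂y and ∂u/∂y = -∂v/∂x hold identically; f is analytic.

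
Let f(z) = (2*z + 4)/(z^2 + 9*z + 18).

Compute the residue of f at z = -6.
Write f(z) = P(z)/Q(z) with P(z) = 2*z + 4 and Q(z) = z^2 + 9*z + 18.
The denominator factors as Q(z) = (z + 3)*(z + 6), so z = -6 is a simple zero of Q and P is analytic there; z = -6 is therefore a simple pole and
  Res(f, z₀) = P(z₀)/Q'(z₀).

Q'(z) = 2*z + 9, so Q'(-6) = -3.
P(-6) = -8.

Res(f, -6) = (-8)/(-3) = 8/3

Final answer: 8/3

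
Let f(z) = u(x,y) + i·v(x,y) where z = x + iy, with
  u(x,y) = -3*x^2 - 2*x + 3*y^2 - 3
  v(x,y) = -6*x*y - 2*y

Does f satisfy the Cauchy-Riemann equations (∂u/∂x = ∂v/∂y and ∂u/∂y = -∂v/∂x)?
∂u/∂x = -6*x - 2
∂v/∂y = -6*x - 2
∂u/∂y = 6*y
∂v/∂x = -6*y
∂u/∂x = ∂v/∂y and ∂u/∂y = -∂v/∂x hold identically; f is analytic.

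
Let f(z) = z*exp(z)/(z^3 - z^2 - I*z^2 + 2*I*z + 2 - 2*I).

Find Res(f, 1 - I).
I*exp(1 - I)/4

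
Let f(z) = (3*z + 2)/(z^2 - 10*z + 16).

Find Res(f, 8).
Write f(z) = P(z)/Q(z) with P(z) = 3*z + 2 and Q(z) = z^2 - 10*z + 16.
The denominator factors as Q(z) = (z - 2)*(z - 8), so z = 8 is a simple zero of Q and P is analytic there; z = 8 is therefore a simple pole and
  Res(f, z₀) = P(z₀)/Q'(z₀).

Q'(z) = 2*z - 10, so Q'(8) = 6.
P(8) = 26.

Res(f, 8) = (26)/(6) = 13/3

Final answer: 13/3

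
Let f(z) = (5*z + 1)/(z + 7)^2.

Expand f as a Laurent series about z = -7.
-34/(z + 7)^2 + 5/(z + 7)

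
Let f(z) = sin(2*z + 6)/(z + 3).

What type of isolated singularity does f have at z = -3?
Let u = z + 3. The argument of sin is 2*z + 6 = 2u, so
  f = sin(2u)/u = ((2u) - (2u)^3/6 + ...)/u = 2 - (4/3)*u^2 + ...
The Laurent expansion about u = 0 has no negative powers; equivalently lim_{z→-3} f(z) = 2 exists and is finite.
So the singularity is removable.

Final answer: removable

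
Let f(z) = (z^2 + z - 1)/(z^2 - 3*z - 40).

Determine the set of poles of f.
The singularities of f are the zeros of the denominator. Factoring,
  z^2 - 3*z - 40 = (z + 5)*(z - 8)
so the candidates are z = -5, z = 8.

Check the numerator P(z) = z^2 + z - 1 at each one:
  P(-5) = 19 ≠ 0, so z = -5 is a (simple) pole.
  P(8) = 71 ≠ 0, so z = 8 is a (simple) pole.

Poles of f: {-5, 8}

Final answer: {-5, 8}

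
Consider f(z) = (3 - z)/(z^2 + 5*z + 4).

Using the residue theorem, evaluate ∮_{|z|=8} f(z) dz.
-2*I*pi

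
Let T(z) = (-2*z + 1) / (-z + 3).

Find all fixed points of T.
T(z) = z means -2*z + 1 = z*(-z + 3), i.e.
  -z^2 + 5*z - 1 = 0.
Discriminant: (5)^2 - 4*(-1)*(-1) = 21, so the roots are real.
  z = (-5 ± sqrt(21))/(2*(-1))
Fixed points: {5/2 - sqrt(21)/2, sqrt(21)/2 + 5/2}

Final answer: {5/2 - sqrt(21)/2, sqrt(21)/2 + 5/2}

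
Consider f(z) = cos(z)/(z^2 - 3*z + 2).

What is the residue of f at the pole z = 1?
Write f(z) = P(z)/Q(z) with P(z) = cos(z) and Q(z) = z^2 - 3*z + 2.
The denominator factors as Q(z) = (z - 2)*(z - 1), so z = 1 is a simple zero of Q and P is analytic there; z = 1 is therefore a simple pole and
  Res(f, z₀) = P(z₀)/Q'(z₀).

Q'(z) = 2*z - 3, so Q'(1) = -1.
P(1) = cos(1).

Res(f, 1) = (cos(1))/(-1) = -cos(1)

Final answer: -cos(1)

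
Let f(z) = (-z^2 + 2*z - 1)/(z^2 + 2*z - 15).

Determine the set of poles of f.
The singularities of f are the zeros of the denominator. Factoring,
  z^2 + 2*z - 15 = (z + 5)*(z - 3)
so the candidates are z = -5, z = 3.

Check the numerator P(z) = -z^2 + 2*z - 1 at each one:
  P(-5) = -36 ≠ 0, so z = -5 is a (simple) pole.
  P(3) = -4 ≠ 0, so z = 3 is a (simple) pole.

Poles of f: {-5, 3}

Final answer: {-5, 3}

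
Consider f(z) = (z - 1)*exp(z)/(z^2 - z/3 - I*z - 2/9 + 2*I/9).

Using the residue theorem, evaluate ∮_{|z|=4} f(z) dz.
pi*(1 - 3*I)*exp(1/3 + I/3) + pi*(-1 + 5*I)*exp(2*I/3)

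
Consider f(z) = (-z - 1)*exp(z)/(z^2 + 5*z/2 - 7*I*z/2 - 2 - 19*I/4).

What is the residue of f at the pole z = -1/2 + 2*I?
Write f(z) = P(z)/Q(z) with P(z) = (-z - 1)*exp(z) and Q(z) = z^2 + 5*z/2 - 7*I*z/2 - 2 - 19*I/4.
The denominator factors as Q(z) = (z + 1/2 - 2*I)*(z + 2 - 3*I/2), so z = -1/2 + 2*I is a simple zero of Q and P is analytic there; z = -1/2 + 2*I is therefore a simple pole and
  Res(f, z₀) = P(z₀)/Q'(z₀).

Q'(z) = 2*z + 5/2 - 7*I/2, so Q'(-1/2 + 2*I) = 3/2 + I/2.
P(-1/2 + 2*I) = (-1/2 - 2*I)*exp(-1/2 + 2*I).

Res(f, -1/2 + 2*I) = ((-1/2 - 2*I)*exp(-1/2 + 2*I))/(3/2 + I/2) = (-7/10 - 11*I/10)*exp(-1/2 + 2*I)

Final answer: (-7/10 - 11*I/10)*exp(-1/2 + 2*I)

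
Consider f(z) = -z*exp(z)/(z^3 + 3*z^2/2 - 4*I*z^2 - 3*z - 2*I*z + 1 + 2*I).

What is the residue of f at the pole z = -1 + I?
(-1/13 - 5*I/13)*exp(-1 + I)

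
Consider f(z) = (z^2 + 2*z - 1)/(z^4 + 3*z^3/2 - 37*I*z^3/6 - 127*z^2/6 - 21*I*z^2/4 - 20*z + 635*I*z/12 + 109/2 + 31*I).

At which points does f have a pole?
The singularities of f are the zeros of the denominator. Factoring,
  z^4 + 3*z^3/2 - 37*I*z^3/6 - 127*z^2/6 - 21*I*z^2/4 - 20*z + 635*I*z/12 + 109/2 + 31*I = (z + 3/2 - 3*I)*(z - 3 - 2*I/3)*(z - 2*I)*(z + 3 - I/2)
so the candidates are z = -3/2 + 3*I, z = 3 + 2*I/3, z = 2*I, z = -3 + I/2.

Check the numerator P(z) = z^2 + 2*z - 1 at each one:
  P(-3/2 + 3*I) = -43/4 - 3*I ≠ 0, so z = -3/2 + 3*I is a (simple) pole.
  P(3 + 2*I/3) = 122/9 + 16*I/3 ≠ 0, so z = 3 + 2*I/3 is a (simple) pole.
  P(2*I) = -5 + 4*I ≠ 0, so z = 2*I is a (simple) pole.
  P(-3 + I/2) = 7/4 - 2*I ≠ 0, so z = -3 + I/2 is a (simple) pole.

Poles of f: {-3 + I/2, -3/2 + 3*I, 2*I, 3 + 2*I/3}

Final answer: {-3 + I/2, -3/2 + 3*I, 2*I, 3 + 2*I/3}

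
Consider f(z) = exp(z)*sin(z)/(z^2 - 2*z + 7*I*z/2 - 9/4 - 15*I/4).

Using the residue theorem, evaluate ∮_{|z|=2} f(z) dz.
By the residue theorem, ∮_C f(z) dz = 2πi · (sum of the residues of f at the poles inside |z| = 2).

The denominator factors as (z - 1/2 + 2*I)*(z - 3/2 + 3*I/2), so the singularities of f are simple poles at z = 1/2 - 2*I, z = 3/2 - 3*I/2.
  |1/2 - 2*I|² = 17/4 > 4 = 2², so this pole is outside the contour.
  |3/2 - 3*I/2|² = 9/2 > 4 = 2², so this pole is outside the contour.

No pole lies inside the contour, so f is analytic on and inside C and the integral is 0 (Cauchy's theorem).

Final answer: 0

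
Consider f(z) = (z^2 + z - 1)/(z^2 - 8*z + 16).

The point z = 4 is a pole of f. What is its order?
2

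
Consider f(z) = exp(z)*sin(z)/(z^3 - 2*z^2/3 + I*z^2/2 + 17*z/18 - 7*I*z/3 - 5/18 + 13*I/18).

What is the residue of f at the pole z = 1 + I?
(-18/169 - 216*I/845)*exp(1 + I)*sin(1 + I)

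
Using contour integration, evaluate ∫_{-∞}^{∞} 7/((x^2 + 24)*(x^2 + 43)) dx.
Let f(z) = 7/((z^2 + 24)*(z^2 + 43)). The denominator has no real zeros and deg Q - deg P = 4 ≥ 2, so the integral of f over the upper semicircle |z| = R tends to 0 as R → ∞. Closing the contour in the upper half-plane,
  ∫_{-∞}^{∞} f(x) dx = 2πi · Σ Res(f, z_k)  over the poles with Im z_k > 0.

Zeros of the denominator: z^2 + 43 = 0 gives z = ±sqrt(43)*I; z^2 + 24 = 0 gives z = ±2*sqrt(6)*I.
Upper half-plane: z = sqrt(43)*I, z = 2*sqrt(6)*I (simple).

Each pole is a simple zero of Q(z) = z^4 + 67*z^2 + 1032, so Res(f, z₀) = P(z₀)/Q'(z₀) with P(z) = 7, Q'(z) = 4*z^3 + 134*z:
  Res(f, sqrt(43)*I) = (7)/(-38*sqrt(43)*I) = 7*sqrt(43)*I/1634
  Res(f, 2*sqrt(6)*I) = (7)/(76*sqrt(6)*I) = -7*sqrt(6)*I/456

Sum of residues: 7*I*(-43*sqrt(6) + 12*sqrt(43))/19608
∫_{-∞}^{∞} f(x) dx = 2πi · (7*I*(-43*sqrt(6) + 12*sqrt(43))/19608) = 7*pi*(-12*sqrt(43) + 43*sqrt(6))/9804

Final answer: 7*pi*(-12*sqrt(43) + 43*sqrt(6))/9804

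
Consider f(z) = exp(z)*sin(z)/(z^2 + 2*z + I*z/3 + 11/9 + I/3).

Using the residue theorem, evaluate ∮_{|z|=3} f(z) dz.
2*pi*exp(-1 - 2*I/3)*sin(1 + 2*I/3) - 2*pi*exp(-1 + I/3)*sin(1 - I/3)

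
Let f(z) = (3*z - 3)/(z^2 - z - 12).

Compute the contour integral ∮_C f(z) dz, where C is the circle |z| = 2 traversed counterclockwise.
0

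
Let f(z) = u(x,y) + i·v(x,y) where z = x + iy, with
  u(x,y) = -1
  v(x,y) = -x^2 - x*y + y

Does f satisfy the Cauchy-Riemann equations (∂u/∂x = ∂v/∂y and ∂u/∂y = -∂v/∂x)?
∂u/∂x = 0
∂v/∂y = 1 - x
∂u/∂y = 0
∂v/∂x = -2*x - y
∂u/∂x ≠ ∂v/∂y and ∂u/∂y ≠ -∂v/∂x; the Cauchy-Riemann equations are not satisfied, so f is not analytic.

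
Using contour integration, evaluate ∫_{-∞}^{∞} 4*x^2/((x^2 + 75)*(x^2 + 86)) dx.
Let f(z) = 4*z^2/((z^2 + 75)*(z^2 + 86)). The denominator has no real zeros and deg Q - deg P = 2 ≥ 2, so the integral of f over the upper semicircle |z| = R tends to 0 as R → ∞. Closing the contour in the upper half-plane,
  ∫_{-∞}^{∞} f(x) dx = 2πi · Σ Res(f, z_k)  over the poles with Im z_k > 0.

Zeros of the denominator: z^2 + 75 = 0 gives z = ±5*sqrt(3)*I; z^2 + 86 = 0 gives z = ±sqrt(86)*I.
Upper half-plane: z = 5*sqrt(3)*I, z = sqrt(86)*I (simple).

Each pole is a simple zero of Q(z) = z^4 + 161*z^2 + 6450, so Res(f, z₀) = P(z₀)/Q'(z₀) with P(z) = 4*z^2, Q'(z) = 4*z^3 + 322*z:
  Res(f, 5*sqrt(3)*I) = (-300)/(110*sqrt(3)*I) = 10*sqrt(3)*I/11
  Res(f, sqrt(86)*I) = (-344)/(-22*sqrt(86)*I) = -2*sqrt(86)*I/11

Sum of residues: 2*I*(-sqrt(86) + 5*sqrt(3))/11
∫_{-∞}^{∞} f(x) dx = 2πi · (2*I*(-sqrt(86) + 5*sqrt(3))/11) = 4*pi*(-5*sqrt(3) + sqrt(86))/11

Final answer: 4*pi*(-5*sqrt(3) + sqrt(86))/11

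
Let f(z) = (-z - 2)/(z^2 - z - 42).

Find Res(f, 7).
-9/13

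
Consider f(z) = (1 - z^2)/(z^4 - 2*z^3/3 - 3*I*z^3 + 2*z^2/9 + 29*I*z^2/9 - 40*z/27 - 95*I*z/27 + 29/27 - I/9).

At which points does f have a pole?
The singularities of f are the zeros of the denominator. Factoring,
  z^4 - 2*z^3/3 - 3*I*z^3 + 2*z^2/9 + 29*I*z^2/9 - 40*z/27 - 95*I*z/27 + 29/27 - I/9 = (z + 2/3 - 3*I)*(z - 1 - I)*(z + I/3)*(z - 1/3 + 2*I/3)
so the candidates are z = -2/3 + 3*I, z = 1 + I, z = -I/3, z = 1/3 - 2*I/3.

Check the numerator P(z) = 1 - z^2 at each one:
  P(-2/3 + 3*I) = 86/9 + 4*I ≠ 0, so z = -2/3 + 3*I is a (simple) pole.
  P(1 + I) = 1 - 2*I ≠ 0, so z = 1 + I is a (simple) pole.
  P(-I/3) = 10/9 ≠ 0, so z = -I/3 is a (simple) pole.
  P(1/3 - 2*I/3) = 4/3 + 4*I/9 ≠ 0, so z = 1/3 - 2*I/3 is a (simple) pole.

Poles of f: {-2/3 + 3*I, -I/3, 1/3 - 2*I/3, 1 + I}

Final answer: {-2/3 + 3*I, -I/3, 1/3 - 2*I/3, 1 + I}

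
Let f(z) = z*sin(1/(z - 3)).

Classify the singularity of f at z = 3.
essential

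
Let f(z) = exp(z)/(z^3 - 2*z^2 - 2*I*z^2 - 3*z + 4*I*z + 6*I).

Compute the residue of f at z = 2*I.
Write f(z) = P(z)/Q(z) with P(z) = exp(z) and Q(z) = z^3 - 2*z^2 - 2*I*z^2 - 3*z + 4*I*z + 6*I.
The denominator factors as Q(z) = (z - 3)*(z + 1)*(z - 2*I), so z = 2*I is a simple zero of Q and P is analytic there; z = 2*I is therefore a simple pole and
  Res(f, z₀) = P(z₀)/Q'(z₀).

Q'(z) = 3*z^2 - 4*z - 4*I*z - 3 + 4*I, so Q'(2*I) = -7 - 4*I.
P(2*I) = exp(2*I).

Res(f, 2*I) = (exp(2*I))/(-7 - 4*I) = (-7/65 + 4*I/65)*exp(2*I)

Final answer: (-7/65 + 4*I/65)*exp(2*I)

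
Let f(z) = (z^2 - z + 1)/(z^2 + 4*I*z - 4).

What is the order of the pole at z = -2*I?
2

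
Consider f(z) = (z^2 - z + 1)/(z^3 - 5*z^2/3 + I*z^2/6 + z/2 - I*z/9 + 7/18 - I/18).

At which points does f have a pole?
The singularities of f are the zeros of the denominator. Factoring,
  z^3 - 5*z^2/3 + I*z^2/6 + z/2 - I*z/9 + 7/18 - I/18 = (z - 1 + I/2)*(z - 1 - I/3)*(z + 1/3)
so the candidates are z = 1 - I/2, z = 1 + I/3, z = -1/3.

Check the numerator P(z) = z^2 - z + 1 at each one:
  P(1 - I/2) = 3/4 - I/2 ≠ 0, so z = 1 - I/2 is a (simple) pole.
  P(1 + I/3) = 8/9 + I/3 ≠ 0, so z = 1 + I/3 is a (simple) pole.
  P(-1/3) = 13/9 ≠ 0, so z = -1/3 is a (simple) pole.

Poles of f: {-1/3, 1 - I/2, 1 + I/3}

Final answer: {-1/3, 1 - I/2, 1 + I/3}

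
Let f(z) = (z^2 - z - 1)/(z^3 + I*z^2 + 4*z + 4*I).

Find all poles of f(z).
The singularities of f are the zeros of the denominator. Factoring,
  z^3 + I*z^2 + 4*z + 4*I = (z + I)*(z - 2*I)*(z + 2*I)
so the candidates are z = -I, z = 2*I, z = -2*I.

Check the numerator P(z) = z^2 - z - 1 at each one:
  P(-I) = -2 + I ≠ 0, so z = -I is a (simple) pole.
  P(2*I) = -5 - 2*I ≠ 0, so z = 2*I is a (simple) pole.
  P(-2*I) = -5 + 2*I ≠ 0, so z = -2*I is a (simple) pole.

Poles of f: {-2*I, -I, 2*I}

Final answer: {-2*I, -I, 2*I}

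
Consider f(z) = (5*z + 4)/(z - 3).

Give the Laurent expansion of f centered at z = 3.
19/(z - 3) + 5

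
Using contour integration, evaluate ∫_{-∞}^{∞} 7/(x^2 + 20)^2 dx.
Let f(z) = 7/(z^2 + 20)^2. The denominator has no real zeros and deg Q - deg P = 4 ≥ 2, so the integral of f over the upper semicircle |z| = R tends to 0 as R → ∞. Closing the contour in the upper half-plane,
  ∫_{-∞}^{∞} f(x) dx = 2πi · Σ Res(f, z_k)  over the poles with Im z_k > 0.

Zeros of the denominator: z^2 + 20 = 0 gives z = ±2*sqrt(5)*I.
Upper half-plane: z = 2*sqrt(5)*I (a pole of order 2).

Write f(z) = g(z)/(z - 2*sqrt(5)*I)^2 with g(z) = 7/(z + 2*sqrt(5)*I)^2. For a double pole, Res(f, z₀) = g'(z₀):
  g'(z) = -14/(z + 2*sqrt(5)*I)^3
  Res(f, 2*sqrt(5)*I) = g'(2*sqrt(5)*I) = -7*sqrt(5)*I/800

∫_{-∞}^{∞} f(x) dx = 2πi · (-7*sqrt(5)*I/800) = 7*sqrt(5)*pi/400

Final answer: 7*sqrt(5)*pi/400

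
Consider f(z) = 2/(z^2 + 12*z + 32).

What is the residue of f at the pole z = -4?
Write f(z) = P(z)/Q(z) with P(z) = 2 and Q(z) = z^2 + 12*z + 32.
The denominator factors as Q(z) = (z + 8)*(z + 4), so z = -4 is a simple zero of Q and P is analytic there; z = -4 is therefore a simple pole and
  Res(f, z₀) = P(z₀)/Q'(z₀).

Q'(z) = 2*z + 12, so Q'(-4) = 4.
P(-4) = 2.

Res(f, -4) = (2)/(4) = 1/2

Final answer: 1/2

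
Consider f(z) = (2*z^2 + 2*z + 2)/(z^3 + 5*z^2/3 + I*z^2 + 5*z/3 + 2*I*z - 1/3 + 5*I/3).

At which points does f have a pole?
The singularities of f are the zeros of the denominator. Factoring,
  z^3 + 5*z^2/3 + I*z^2 + 5*z/3 + 2*I*z - 1/3 + 5*I/3 = (z + I)*(z + 2/3 + I)*(z + 1 - I)
so the candidates are z = -I, z = -2/3 - I, z = -1 + I.

Check the numerator P(z) = 2*z^2 + 2*z + 2 at each one:
  P(-I) = -2*I ≠ 0, so z = -I is a (simple) pole.
  P(-2/3 - I) = -4/9 + 2*I/3 ≠ 0, so z = -2/3 - I is a (simple) pole.
  P(-1 + I) = -2*I ≠ 0, so z = -1 + I is a (simple) pole.

Poles of f: {-1 + I, -2/3 - I, -I}

Final answer: {-1 + I, -2/3 - I, -I}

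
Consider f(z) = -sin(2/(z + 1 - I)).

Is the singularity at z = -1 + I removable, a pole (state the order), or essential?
essential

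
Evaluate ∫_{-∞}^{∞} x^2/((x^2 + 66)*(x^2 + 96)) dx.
pi*(-sqrt(66) + 4*sqrt(6))/30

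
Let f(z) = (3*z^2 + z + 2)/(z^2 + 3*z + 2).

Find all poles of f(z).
The singularities of f are the zeros of the denominator. Factoring,
  z^2 + 3*z + 2 = (z + 1)*(z + 2)
so the candidates are z = -1, z = -2.

Check the numerator P(z) = 3*z^2 + z + 2 at each one:
  P(-1) = 4 ≠ 0, so z = -1 is a (simple) pole.
  P(-2) = 12 ≠ 0, so z = -2 is a (simple) pole.

Poles of f: {-2, -1}

Final answer: {-2, -1}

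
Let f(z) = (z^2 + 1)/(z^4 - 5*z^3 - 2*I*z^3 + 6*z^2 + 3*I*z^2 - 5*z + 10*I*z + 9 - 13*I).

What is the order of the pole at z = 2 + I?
Factor the denominator:
  z^4 - 5*z^3 - 2*I*z^3 + 6*z^2 + 3*I*z^2 - 5*z + 10*I*z + 9 - 13*I = (z - 2 - I)^3*(z + 1 + I)

The numerator P(z) = z^2 + 1 has P(2 + I) = 4 + 4*I ≠ 0, so no factor of (z - 2 - I) cancels.
Near z = 2 + I we can therefore write f(z) = g(z)/(z - 2 - I)^3 with g analytic at 2 + I and g(2 + I) ≠ 0 (g is the numerator divided by the remaining denominator factors).

Hence z = 2 + I is a pole of order 3.

Final answer: 3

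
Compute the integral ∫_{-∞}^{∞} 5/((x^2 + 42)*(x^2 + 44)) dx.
Let f(z) = 5/((z^2 + 42)*(z^2 + 44)). The denominator has no real zeros and deg Q - deg P = 4 ≥ 2, so the integral of f over the upper semicircle |z| = R tends to 0 as R → ∞. Closing the contour in the upper half-plane,
  ∫_{-∞}^{∞} f(x) dx = 2πi · Σ Res(f, z_k)  over the poles with Im z_k > 0.

Zeros of the denominator: z^2 + 44 = 0 gives z = ±2*sqrt(11)*I; z^2 + 42 = 0 gives z = ±sqrt(42)*I.
Upper half-plane: z = 2*sqrt(11)*I, z = sqrt(42)*I (simple).

Each pole is a simple zero of Q(z) = z^4 + 86*z^2 + 1848, so Res(f, z₀) = P(z₀)/Q'(z₀) with P(z) = 5, Q'(z) = 4*z^3 + 172*z:
  Res(f, 2*sqrt(11)*I) = (5)/(-8*sqrt(11)*I) = 5*sqrt(11)*I/88
  Res(f, sqrt(42)*I) = (5)/(4*sqrt(42)*I) = -5*sqrt(42)*I/168

Sum of residues: 5*I*(-11*sqrt(42) + 21*sqrt(11))/1848
∫_{-∞}^{∞} f(x) dx = 2πi · (5*I*(-11*sqrt(42) + 21*sqrt(11))/1848) = 5*pi*(-21*sqrt(11) + 11*sqrt(42))/924

Final answer: 5*pi*(-21*sqrt(11) + 11*sqrt(42))/924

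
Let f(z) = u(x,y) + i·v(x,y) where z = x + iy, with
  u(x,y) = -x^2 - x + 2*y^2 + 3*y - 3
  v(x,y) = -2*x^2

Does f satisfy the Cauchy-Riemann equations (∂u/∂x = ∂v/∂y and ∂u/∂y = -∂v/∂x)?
∂u/∂x = -2*x - 1
∂v/∂y = 0
∂u/∂y = 4*y + 3
∂v/∂x = -4*x
∂u/∂x ≠ ∂v/∂y and ∂u/∂y ≠ -∂v/∂x; the Cauchy-Riemann equations are not satisfied, so f is not analytic.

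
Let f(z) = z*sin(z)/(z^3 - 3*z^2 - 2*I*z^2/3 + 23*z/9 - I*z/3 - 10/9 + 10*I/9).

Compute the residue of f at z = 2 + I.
Write f(z) = P(z)/Q(z) with P(z) = z*sin(z) and Q(z) = z^3 - 3*z^2 - 2*I*z^2/3 + 23*z/9 - I*z/3 - 10/9 + 10*I/9.
The denominator factors as Q(z) = (z + 2*I/3)*(z - 1 - I/3)*(z - 2 - I), so z = 2 + I is a simple zero of Q and P is analytic there; z = 2 + I is therefore a simple pole and
  Res(f, z₀) = P(z₀)/Q'(z₀).

Q'(z) = 3*z^2 - 6*z - 4*I*z/3 + 23/9 - I/3, so Q'(2 + I) = 8/9 + 3*I.
P(2 + I) = (2 + I)*sin(2 + I).

Res(f, 2 + I) = ((2 + I)*sin(2 + I))/(8/9 + 3*I) = (387/793 - 414*I/793)*sin(2 + I)

Final answer: (387/793 - 414*I/793)*sin(2 + I)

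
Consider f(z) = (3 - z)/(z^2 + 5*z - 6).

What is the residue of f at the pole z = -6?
Write f(z) = P(z)/Q(z) with P(z) = 3 - z and Q(z) = z^2 + 5*z - 6.
The denominator factors as Q(z) = (z - 1)*(z + 6), so z = -6 is a simple zero of Q and P is analytic there; z = -6 is therefore a simple pole and
  Res(f, z₀) = P(z₀)/Q'(z₀).

Q'(z) = 2*z + 5, so Q'(-6) = -7.
P(-6) = 9.

Res(f, -6) = (9)/(-7) = -9/7

Final answer: -9/7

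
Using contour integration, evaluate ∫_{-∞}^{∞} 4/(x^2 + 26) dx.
Let f(z) = 4/(z^2 + 26). The denominator has no real zeros and deg Q - deg P = 2 ≥ 2, so the integral of f over the upper semicircle |z| = R tends to 0 as R → ∞. Closing the contour in the upper half-plane,
  ∫_{-∞}^{∞} f(x) dx = 2πi · Σ Res(f, z_k)  over the poles with Im z_k > 0.

Zeros of the denominator: z^2 + 26 = 0 gives z = ±sqrt(26)*I.
Upper half-plane: z = sqrt(26)*I (simple).

Each pole is a simple zero of Q(z) = z^2 + 26, so Res(f, z₀) = P(z₀)/Q'(z₀) with P(z) = 4, Q'(z) = 2*z:
  Res(f, sqrt(26)*I) = (4)/(2*sqrt(26)*I) = -sqrt(26)*I/13

∫_{-∞}^{∞} f(x) dx = 2πi · (-sqrt(26)*I/13) = 2*sqrt(26)*pi/13

Final answer: 2*sqrt(26)*pi/13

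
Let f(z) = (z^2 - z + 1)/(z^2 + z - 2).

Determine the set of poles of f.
The singularities of f are the zeros of the denominator. Factoring,
  z^2 + z - 2 = (z + 2)*(z - 1)
so the candidates are z = -2, z = 1.

Check the numerator P(z) = z^2 - z + 1 at each one:
  P(-2) = 7 ≠ 0, so z = -2 is a (simple) pole.
  P(1) = 1 ≠ 0, so z = 1 is a (simple) pole.

Poles of f: {-2, 1}

Final answer: {-2, 1}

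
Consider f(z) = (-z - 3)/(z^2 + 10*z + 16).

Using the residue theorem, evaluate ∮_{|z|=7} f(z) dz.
By the residue theorem, ∮_C f(z) dz = 2πi · (sum of the residues of f at the poles inside |z| = 7).

The denominator factors as (z + 8)*(z + 2), so the singularities of f are simple poles at z = -8, z = -2.
  |-8|² = 64 > 49 = 7², so this pole is outside the contour.
  |-2|² = 4 < 49 = 7², so this pole is inside the contour.

With P(z) = -z - 3 and Q(z) = z^2 + 10*z + 16, each pole is simple, so Res(f, z₀) = P(z₀)/Q'(z₀) with Q'(z) = 2*z + 10.
  Res(f, -2) = P(-2)/Q'(-2) = (-1)/(6) = -1/6

∮_C f(z) dz = 2πi · (-1/6) = -I*pi/3

Final answer: -I*pi/3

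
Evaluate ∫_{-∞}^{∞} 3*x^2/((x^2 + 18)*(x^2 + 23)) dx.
Let f(z) = 3*z^2/((z^2 + 18)*(z^2 + 23)). The denominator has no real zeros and deg Q - deg P = 2 ≥ 2, so the integral of f over the upper semicircle |z| = R tends to 0 as R → ∞. Closing the contour in the upper half-plane,
  ∫_{-∞}^{∞} f(x) dx = 2πi · Σ Res(f, z_k)  over the poles with Im z_k > 0.

Zeros of the denominator: z^2 + 18 = 0 gives z = ±3*sqrt(2)*I; z^2 + 23 = 0 gives z = ±sqrt(23)*I.
Upper half-plane: z = 3*sqrt(2)*I, z = sqrt(23)*I (simple).

Each pole is a simple zero of Q(z) = z^4 + 41*z^2 + 414, so Res(f, z₀) = P(z₀)/Q'(z₀) with P(z) = 3*z^2, Q'(z) = 4*z^3 + 82*z:
  Res(f, 3*sqrt(2)*I) = (-54)/(30*sqrt(2)*I) = 9*sqrt(2)*I/10
  Res(f, sqrt(23)*I) = (-69)/(-10*sqrt(23)*I) = -3*sqrt(23)*I/10

Sum of residues: 3*I*(-sqrt(23) + 3*sqrt(2))/10
∫_{-∞}^{∞} f(x) dx = 2πi · (3*I*(-sqrt(23) + 3*sqrt(2))/10) = 3*pi*(-3*sqrt(2) + sqrt(23))/5

Final answer: 3*pi*(-3*sqrt(2) + sqrt(23))/5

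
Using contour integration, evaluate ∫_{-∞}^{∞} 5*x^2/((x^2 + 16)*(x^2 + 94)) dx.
Let f(z) = 5*z^2/((z^2 + 16)*(z^2 + 94)). The denominator has no real zeros and deg Q - deg P = 2 ≥ 2, so the integral of f over the upper semicircle |z| = R tends to 0 as R → ∞. Closing the contour in the upper half-plane,
  ∫_{-∞}^{∞} f(x) dx = 2πi · Σ Res(f, z_k)  over the poles with Im z_k > 0.

Zeros of the denominator: z^2 + 16 = 0 gives z = ±4*I; z^2 + 94 = 0 gives z = ±sqrt(94)*I.
Upper half-plane: z = 4*I, z = sqrt(94)*I (simple).

Each pole is a simple zero of Q(z) = z^4 + 110*z^2 + 1504, so Res(f, z₀) = P(z₀)/Q'(z₀) with P(z) = 5*z^2, Q'(z) = 4*z^3 + 220*z:
  Res(f, 4*I) = (-80)/(624*I) = 5*I/39
  Res(f, sqrt(94)*I) = (-470)/(-156*sqrt(94)*I) = -5*sqrt(94)*I/156

Sum of residues: 5*I*(4 - sqrt(94))/156
∫_{-∞}^{∞} f(x) dx = 2πi · (5*I*(4 - sqrt(94))/156) = 5*pi*(-4 + sqrt(94))/78

Final answer: 5*pi*(-4 + sqrt(94))/78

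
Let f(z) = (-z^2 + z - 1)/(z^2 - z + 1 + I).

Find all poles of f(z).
{I, 1 - I}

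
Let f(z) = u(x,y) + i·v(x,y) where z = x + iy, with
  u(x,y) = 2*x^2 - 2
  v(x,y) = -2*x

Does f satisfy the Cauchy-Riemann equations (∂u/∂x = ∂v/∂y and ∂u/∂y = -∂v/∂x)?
∂u/∂x = 4*x
∂v/∂y = 0
∂u/∂y = 0
∂v/∂x = -2
∂u/∂x ≠ ∂v/∂y and ∂u/∂y ≠ -∂v/∂x; the Cauchy-Riemann equations are not satisfied, so f is not analytic.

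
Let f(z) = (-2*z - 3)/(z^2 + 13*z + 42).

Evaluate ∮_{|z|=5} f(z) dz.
By the residue theorem, ∮_C f(z) dz = 2πi · (sum of the residues of f at the poles inside |z| = 5).

The denominator factors as (z + 7)*(z + 6), so the singularities of f are simple poles at z = -7, z = -6.
  |-7|² = 49 > 25 = 5², so this pole is outside the contour.
  |-6|² = 36 > 25 = 5², so this pole is outside the contour.

No pole lies inside the contour, so f is analytic on and inside C and the integral is 0 (Cauchy's theorem).

Final answer: 0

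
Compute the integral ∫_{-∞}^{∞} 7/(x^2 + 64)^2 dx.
7*pi/1024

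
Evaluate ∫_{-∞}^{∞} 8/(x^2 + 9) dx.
8*pi/3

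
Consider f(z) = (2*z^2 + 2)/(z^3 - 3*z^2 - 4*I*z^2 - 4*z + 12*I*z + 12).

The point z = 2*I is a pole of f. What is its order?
Factor the denominator:
  z^3 - 3*z^2 - 4*I*z^2 - 4*z + 12*I*z + 12 = (z - 2*I)^2*(z - 3)

The numerator P(z) = 2*z^2 + 2 has P(2*I) = -6 ≠ 0, so no factor of (z - 2*I) cancels.
Near z = 2*I we can therefore write f(z) = g(z)/(z - 2*I)^2 with g analytic at 2*I and g(2*I) ≠ 0 (g is the numerator divided by the remaining denominator factors).

Hence z = 2*I is a pole of order 2.

Final answer: 2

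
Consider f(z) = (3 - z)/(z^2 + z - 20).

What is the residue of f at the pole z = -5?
Write f(z) = P(z)/Q(z) with P(z) = 3 - z and Q(z) = z^2 + z - 20.
The denominator factors as Q(z) = (z + 5)*(z - 4), so z = -5 is a simple zero of Q and P is analytic there; z = -5 is therefore a simple pole and
  Res(f, z₀) = P(z₀)/Q'(z₀).

Q'(z) = 2*z + 1, so Q'(-5) = -9.
P(-5) = 8.

Res(f, -5) = (8)/(-9) = -8/9

Final answer: -8/9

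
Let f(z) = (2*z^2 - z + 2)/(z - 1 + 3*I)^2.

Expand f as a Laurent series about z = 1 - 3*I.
Put w = z - (1 - 3*I), i.e. z = w + 1 - 3*I. The denominator is w^2, so it suffices to rewrite the numerator in powers of w.

P(z) = 2*z^2 - z + 2
P(w + 1 - 3*I) = -15 - 9*I + (3 - 12*I)*w + 2*w^2

Dividing each term by w^2:
  f = (-15 - 9*I)/w^2 + (3 - 12*I)/w + 2

Substituting back w = z - 1 + 3*I:
  f(z) = (-15 - 9*I)/(z - 1 + 3*I)^2 + (3 - 12*I)/(z - 1 + 3*I) + 2

The series is finite because the numerator is a polynomial; the negative powers form the principal part, and the coefficient of 1/(z - 1 + 3*I) gives Res(f, 1 - 3*I) = 3 - 12*I.

Final answer: (-15 - 9*I)/(z - 1 + 3*I)^2 + (3 - 12*I)/(z - 1 + 3*I) + 2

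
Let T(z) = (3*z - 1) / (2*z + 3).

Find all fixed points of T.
T(z) = z means 3*z - 1 = z*(2*z + 3), i.e.
  2*z^2 + 1 = 0.
Discriminant: (0)^2 - 4*(2)*(1) = -8, so the roots are complex conjugates.
  z = (0 ± I*sqrt(8))/(2*(2))
Fixed points: {-sqrt(2)*I/2, sqrt(2)*I/2}

Final answer: {-sqrt(2)*I/2, sqrt(2)*I/2}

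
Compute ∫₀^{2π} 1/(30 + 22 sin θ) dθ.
Call the integral J. The integrand is 2π-periodic and we integrate over a full period, so shifting θ does not change the value (θ → θ + π/2 turns sin θ into cos θ). Hence
  J = ∫₀^{2π} dθ/(30 + 22 cos θ).
Put z = e^{iθ}: then cos θ = (z + 1/z)/2, dθ = dz/(iz), and z runs once counterclockwise around |z| = 1:
  J = ∮_{|z|=1} 1/(30 + 22*(z + 1/z)/2) · dz/(iz) = (2/i) ∮_{|z|=1} dz/(22*z^2 + 60*z + 22).
The roots of 22*z^2 + 60*z + 22 are z = (-30 ± sqrt(30^2 - 22^2))/22, with sqrt(416) = 4*sqrt(26); their product is 1, so only z₊ = -15/11 + 2*sqrt(26)/11 lies inside the unit circle (z₋ = -15/11 - 2*sqrt(26)/11 lies outside).
z₊ is a simple zero of q(z) = 22*z^2 + 60*z + 22, so Res(1/q, z₊) = 1/q'(z₊) with q'(z) = 44*z + 60; and q'(z₊) = 22*(z₊ - z₋) = 8*sqrt(26).
Therefore J = (2/i) · 2πi · 1/(8*sqrt(26)) = 2*pi/(4*sqrt(26)) = sqrt(26)*pi/52

Final answer: sqrt(26)*pi/52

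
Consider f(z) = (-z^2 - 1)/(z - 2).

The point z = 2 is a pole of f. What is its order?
Factor the denominator:
  z - 2 = (z - 2)

The numerator P(z) = -z^2 - 1 has P(2) = -5 ≠ 0, so no factor of (z - 2) cancels.
Near z = 2 we can therefore write f(z) = g(z)/(z - 2) with g analytic at 2 and g(2) ≠ 0 (g is just the numerator).

Hence z = 2 is a pole of order 1.

Final answer: 1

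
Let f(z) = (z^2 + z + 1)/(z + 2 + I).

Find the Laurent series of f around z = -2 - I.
(2 + 3*I)/(z + 2 + I) - 3 - 2*I + (z + 2 + I)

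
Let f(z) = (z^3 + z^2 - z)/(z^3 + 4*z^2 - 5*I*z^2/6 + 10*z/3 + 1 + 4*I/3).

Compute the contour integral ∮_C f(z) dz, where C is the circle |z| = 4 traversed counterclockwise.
pi*(-5/3 - 6*I)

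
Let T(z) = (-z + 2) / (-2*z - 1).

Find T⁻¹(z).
Set w = T(z) = (-z + 2) / (-2*z - 1) and solve for z:
  w*(-2*z - 1) = -z + 2
  -w + z*(1 - 2*w) - 2 = 0
  z*(1 - 2*w) = w + 2
  z = (-w - 2)/(2*w - 1)
Renaming the variable, T⁻¹(z) = (-z - 2)/(2*z - 1).
(Check: ad - bc = 5 ≠ 0, so T is invertible.)

Final answer: (-z - 2)/(2*z - 1)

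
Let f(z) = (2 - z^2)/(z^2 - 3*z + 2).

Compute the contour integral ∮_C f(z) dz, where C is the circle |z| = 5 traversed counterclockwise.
By the residue theorem, ∮_C f(z) dz = 2πi · (sum of the residues of f at the poles inside |z| = 5).

The denominator factors as (z - 2)*(z - 1), so the singularities of f are simple poles at z = 2, z = 1.
  |2|² = 4 < 25 = 5², so this pole is inside the contour.
  |1|² = 1 < 25 = 5², so this pole is inside the contour.

With P(z) = 2 - z^2 and Q(z) = z^2 - 3*z + 2, each pole is simple, so Res(f, z₀) = P(z₀)/Q'(z₀) with Q'(z) = 2*z - 3.
  Res(f, 2) = P(2)/Q'(2) = (-2)/(1) = -2
  Res(f, 1) = P(1)/Q'(1) = (1)/(-1) = -1

Sum of residues inside C: -3
∮_C f(z) dz = 2πi · (-3) = -6*I*pi

Final answer: -6*I*pi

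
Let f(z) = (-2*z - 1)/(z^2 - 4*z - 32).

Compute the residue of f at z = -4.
-7/12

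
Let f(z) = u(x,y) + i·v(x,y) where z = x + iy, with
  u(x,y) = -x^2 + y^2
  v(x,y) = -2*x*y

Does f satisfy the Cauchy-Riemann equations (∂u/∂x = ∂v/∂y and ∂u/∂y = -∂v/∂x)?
∂u/∂x = -2*x
∂v/∂y = -2*x
∂u/∂y = 2*y
∂v/∂x = -2*y
∂u/∂x = ∂v/∂y and ∂u/∂y = -∂v/∂x hold identically; f is analytic.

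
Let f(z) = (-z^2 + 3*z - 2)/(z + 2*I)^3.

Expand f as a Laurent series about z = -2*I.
(2 - 6*I)/(z + 2*I)^3 + (3 + 4*I)/(z + 2*I)^2 - 1/(z + 2*I)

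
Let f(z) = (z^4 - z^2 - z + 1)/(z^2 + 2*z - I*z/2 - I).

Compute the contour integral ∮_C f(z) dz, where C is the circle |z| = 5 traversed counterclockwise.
By the residue theorem, ∮_C f(z) dz = 2πi · (sum of the residues of f at the poles inside |z| = 5).

The denominator factors as (z + 2)*(z - I/2), so the singularities of f are simple poles at z = -2, z = I/2.
  |-2|² = 4 < 25 = 5², so this pole is inside the contour.
  |I/2|² = 1/4 < 25 = 5², so this pole is inside the contour.

With P(z) = z^4 - z^2 - z + 1 and Q(z) = z^2 + 2*z - I*z/2 - I, each pole is simple, so Res(f, z₀) = P(z₀)/Q'(z₀) with Q'(z) = 2*z + 2 - I/2.
  Res(f, -2) = P(-2)/Q'(-2) = (15)/(-2 - I/2) = -120/17 + 30*I/17
  Res(f, I/2) = P(I/2)/Q'(I/2) = (21/16 - I/2)/(2 + I/2) = 19/34 - 53*I/136

Sum of residues inside C: -13/2 + 11*I/8
∮_C f(z) dz = 2πi · (-13/2 + 11*I/8) = pi*(-11/4 - 13*I)

Final answer: pi*(-11/4 - 13*I)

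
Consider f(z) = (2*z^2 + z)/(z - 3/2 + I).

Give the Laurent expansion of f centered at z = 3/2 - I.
Put w = z - (3/2 - I), i.e. z = w + 3/2 - I. The denominator is w, so it suffices to rewrite the numerator in powers of w.

P(z) = 2*z^2 + z
P(w + 3/2 - I) = 4 - 7*I + (7 - 4*I)*w + 2*w^2

Dividing each term by w:
  f = (4 - 7*I)/w + 7 - 4*I + 2*w

Substituting back w = z - 3/2 + I:
  f(z) = (4 - 7*I)/(z - 3/2 + I) + 7 - 4*I + 2*(z - 3/2 + I)

The series is finite because the numerator is a polynomial; the negative powers form the principal part, and the coefficient of 1/(z - 3/2 + I) gives Res(f, 3/2 - I) = 4 - 7*I.

Final answer: (4 - 7*I)/(z - 3/2 + I) + 7 - 4*I + 2*(z - 3/2 + I)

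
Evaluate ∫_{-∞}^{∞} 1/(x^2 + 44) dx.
Let f(z) = 1/(z^2 + 44). The denominator has no real zeros and deg Q - deg P = 2 ≥ 2, so the integral of f over the upper semicircle |z| = R tends to 0 as R → ∞. Closing the contour in the upper half-plane,
  ∫_{-∞}^{∞} f(x) dx = 2πi · Σ Res(f, z_k)  over the poles with Im z_k > 0.

Zeros of the denominator: z^2 + 44 = 0 gives z = ±2*sqrt(11)*I.
Upper half-plane: z = 2*sqrt(11)*I (simple).

Each pole is a simple zero of Q(z) = z^2 + 44, so Res(f, z₀) = P(z₀)/Q'(z₀) with P(z) = 1, Q'(z) = 2*z:
  Res(f, 2*sqrt(11)*I) = (1)/(4*sqrt(11)*I) = -sqrt(11)*I/44

∫_{-∞}^{∞} f(x) dx = 2πi · (-sqrt(11)*I/44) = sqrt(11)*pi/22

Final answer: sqrt(11)*pi/22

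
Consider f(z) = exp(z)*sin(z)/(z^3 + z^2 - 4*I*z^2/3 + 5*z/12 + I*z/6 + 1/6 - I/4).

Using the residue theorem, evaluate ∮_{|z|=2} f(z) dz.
pi*(-504/425 + 432*I/425)*exp(I/3)*sinh(1/3) + pi*(-24/25 + 12*I/25)*exp(-I/2)*sinh(1/2) + pi*(228/425 + 96*I/425)*exp(-1 + 3*I/2)*sin(1 - 3*I/2)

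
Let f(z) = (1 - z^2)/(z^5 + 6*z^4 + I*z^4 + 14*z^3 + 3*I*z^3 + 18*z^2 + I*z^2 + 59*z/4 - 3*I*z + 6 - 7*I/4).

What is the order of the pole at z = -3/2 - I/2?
Factor the denominator:
  z^5 + 6*z^4 + I*z^4 + 14*z^3 + 3*I*z^3 + 18*z^2 + I*z^2 + 59*z/4 - 3*I*z + 6 - 7*I/4 = (z + 3/2 + I/2)^4*(z - I)

The numerator P(z) = 1 - z^2 has P(-3/2 - I/2) = -1 - 3*I/2 ≠ 0, so no factor of (z + 3/2 + I/2) cancels.
Near z = -3/2 - I/2 we can therefore write f(z) = g(z)/(z + 3/2 + I/2)^4 with g analytic at -3/2 - I/2 and g(-3/2 - I/2) ≠ 0 (g is the numerator divided by the remaining denominator factors).

Hence z = -3/2 - I/2 is a pole of order 4.

Final answer: 4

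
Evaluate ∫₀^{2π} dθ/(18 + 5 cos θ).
Let J = ∫₀^{2π} dθ/(18 + 5 cos θ).
Put z = e^{iθ}: then cos θ = (z + 1/z)/2, dθ = dz/(iz), and z runs once counterclockwise around |z| = 1:
  J = ∮_{|z|=1} 1/(18 + 5*(z + 1/z)/2) · dz/(iz) = (2/i) ∮_{|z|=1} dz/(5*z^2 + 36*z + 5).
The roots of 5*z^2 + 36*z + 5 are z = (-18 ± sqrt(18^2 - 5^2))/5, with sqrt(299) = sqrt(299); their product is 1, so only z₊ = -18/5 + sqrt(299)/5 lies inside the unit circle (z₋ = -18/5 - sqrt(299)/5 lies outside).
z₊ is a simple zero of q(z) = 5*z^2 + 36*z + 5, so Res(1/q, z₊) = 1/q'(z₊) with q'(z) = 10*z + 36; and q'(z₊) = 5*(z₊ - z₋) = 2*sqrt(299).
Therefore J = (2/i) · 2πi · 1/(2*sqrt(299)) = 2*pi/(sqrt(299)) = 2*sqrt(299)*pi/299

Final answer: 2*sqrt(299)*pi/299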